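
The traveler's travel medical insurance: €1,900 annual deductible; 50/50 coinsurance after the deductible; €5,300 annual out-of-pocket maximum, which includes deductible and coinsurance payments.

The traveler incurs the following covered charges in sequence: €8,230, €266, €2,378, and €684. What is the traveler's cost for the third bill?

€102

Bill 1, €8,230: €1,900 to deductible, leaving €6,330; coinsurance €6,330 × 50% = €3,165. Traveler owes €5,065 (running OOP €5,065).
Bill 2, €266: 50% coinsurance on €266 = €133. Traveler owes €133 (running OOP €5,198).
Bill 3, €2,378: deductible already satisfied, so traveler's share is 50% × €2,378 = €1,189. That would push OOP to €6,387, over the €5,300 cap, so traveler pays €5,300 − €5,198 = €102.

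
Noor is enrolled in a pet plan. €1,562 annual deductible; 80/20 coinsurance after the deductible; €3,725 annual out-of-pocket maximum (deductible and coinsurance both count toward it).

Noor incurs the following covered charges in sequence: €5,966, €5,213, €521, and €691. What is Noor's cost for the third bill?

Bill 1, €5,966: deductible takes €1,562, €4,404 remains; coinsurance €4,404 × 20% = €880.80. Owner pays €2,442.80; OOP now €2,442.80.
Bill 2, €5,213: 20% coinsurance on €5,213 = €1,042.60. Cost to owner: €1,042.60. OOP to date €3,485.40.
Bill 3, €521: deductible already satisfied, so owner's share is 20% × €521 = €104.20. Owner pays €104.20; OOP now €3,589.60.

€104.20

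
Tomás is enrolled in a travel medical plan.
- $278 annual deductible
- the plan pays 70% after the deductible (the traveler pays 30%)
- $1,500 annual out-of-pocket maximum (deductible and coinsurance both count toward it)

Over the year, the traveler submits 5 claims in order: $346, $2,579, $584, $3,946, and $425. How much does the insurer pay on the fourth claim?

Claim 1 ($346): $278 to deductible, leaving $68; 30% of $68 = $20.40. Traveler owes $298.40 (running OOP $298.40). Plan pays $346 − $298.40 = $47.60.
Claim 2 ($2,579): deductible already satisfied, so traveler's share is 30% × $2,579 = $773.70. Cost to traveler: $773.70. OOP to date $1,072.10. Insurer: $2,579 − $773.70 = $1,805.30.
Claim 3 ($584): 30% coinsurance on $584 = $175.20. Cost to traveler: $175.20. OOP to date $1,247.30. Plan pays $584 − $175.20 = $408.80.
Claim 4 ($3,946): deductible met; 30% of $3,946 = $1,183.80. That would push OOP to $2,431.10, over the $1,500 cap, so traveler pays $1,500 − $1,247.30 = $252.70. Insurer: $3,946 − $252.70 = $3,693.30.

$3,693.30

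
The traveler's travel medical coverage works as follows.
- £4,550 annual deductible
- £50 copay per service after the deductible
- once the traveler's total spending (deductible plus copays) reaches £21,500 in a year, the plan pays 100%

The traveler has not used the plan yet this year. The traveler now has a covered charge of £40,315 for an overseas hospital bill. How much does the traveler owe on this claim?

£4,600

Deductible not yet touched, so the first £4,550 of the bill goes to the deductible.
That leaves £40,315 − £4,550 = £35,765 for the copay.
Copay on this service: £50.
That puts the traveler's cost at £4,550 + £50 = £4,600 before any cap.
Year-to-date out-of-pocket becomes £0 + £4,600 = £4,600, still under the £21,500 maximum, so no cap applies.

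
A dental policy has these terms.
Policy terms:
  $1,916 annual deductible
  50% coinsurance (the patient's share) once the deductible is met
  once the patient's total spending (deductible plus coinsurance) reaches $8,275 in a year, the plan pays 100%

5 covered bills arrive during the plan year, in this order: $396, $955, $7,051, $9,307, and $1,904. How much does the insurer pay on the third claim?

Claim 1 — $396: fully absorbed by the deductible. Patient pays $396; OOP now $396. Insurer: $396 − $396 = $0.
Claim 2 — $955: entire amount goes to the deductible. Cost to patient: $955. OOP to date $1,351. Insurer: $955 − $955 = $0.
Claim 3 — $7,051: $565 to deductible, leaving $6,486; patient's 50% is $3,243. Patient pays $3,808; OOP now $5,159. Insurer: $7,051 − $3,808 = $3,243.

$3,243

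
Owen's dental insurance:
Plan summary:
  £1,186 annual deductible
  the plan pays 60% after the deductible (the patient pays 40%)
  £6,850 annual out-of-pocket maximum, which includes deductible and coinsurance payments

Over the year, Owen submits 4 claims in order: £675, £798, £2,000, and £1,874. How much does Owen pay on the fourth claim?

£749.60

Bill 1, £675: all of it applies to the deductible. Patient pays £675; OOP now £675.
Bill 2, £798: deductible takes £511, £287 remains; patient's 40% is £114.80. Patient owes £625.80 (running OOP £1,300.80).
Bill 3, £2,000: deductible already satisfied, so patient's share is 40% × £2,000 = £800. Cost to patient: £800. OOP to date £2,100.80.
Bill 4, £1,874: 40% coinsurance on £1,874 = £749.60. Patient owes £749.60 (running OOP £2,850.40).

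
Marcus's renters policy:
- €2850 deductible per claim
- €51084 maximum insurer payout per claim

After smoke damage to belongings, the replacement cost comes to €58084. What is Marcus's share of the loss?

Subtract the deductible: €58084 − €2850 = €55234.
The €51084 per-incident cap binds; insurer pays €51084.
Tenant's share is the uncovered remainder: €58084 − €51084 = €7000.

€7000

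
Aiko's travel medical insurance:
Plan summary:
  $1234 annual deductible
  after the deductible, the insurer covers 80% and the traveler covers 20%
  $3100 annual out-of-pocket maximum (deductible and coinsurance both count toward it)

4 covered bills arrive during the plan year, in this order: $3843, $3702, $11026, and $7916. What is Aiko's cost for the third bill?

Claim 1 — $3843: deductible takes $1234, $2609 remains; coinsurance $2609 × 20% = $521.80. Traveler owes $1755.80 (running OOP $1755.80).
Claim 2 — $3702: deductible already satisfied, so traveler's share is 20% × $3702 = $740.40. Traveler owes $740.40 (running OOP $2496.20).
Claim 3 — $11026: deductible met; 20% of $11026 = $2205.20. Adding that to $2496.20 gives $4701.40, past the $3100 cap; traveler pays only $3100 − $2496.20 = $603.80.

$603.80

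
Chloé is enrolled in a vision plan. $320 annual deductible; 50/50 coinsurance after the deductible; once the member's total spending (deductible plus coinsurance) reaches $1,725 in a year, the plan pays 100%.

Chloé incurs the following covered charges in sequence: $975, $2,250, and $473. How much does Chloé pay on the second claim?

$1,077.50

Bill 1, $975: $320 to deductible, leaving $655; 50% of $655 = $327.50. Cost to member: $647.50. OOP to date $647.50.
Bill 2, $2,250: deductible already satisfied, so member's share is 50% × $2,250 = $1,125. Adding that to $647.50 gives $1,772.50, past the $1,725 cap; member pays only $1,725 − $647.50 = $1,077.50.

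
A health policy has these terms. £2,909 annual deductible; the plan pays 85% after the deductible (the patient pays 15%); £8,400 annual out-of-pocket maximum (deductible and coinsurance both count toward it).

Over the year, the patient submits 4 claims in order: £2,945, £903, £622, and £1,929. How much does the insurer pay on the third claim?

Claim 1 (£2,945): deductible takes £2,909, £36 remains; coinsurance £36 × 15% = £5.40. Patient owes £2,914.40 (running OOP £2,914.40). Insurer: £2,945 − £2,914.40 = £30.60.
Claim 2 (£903): 15% coinsurance on £903 = £135.45. Cost to patient: £135.45. OOP to date £3,049.85. Plan pays £903 − £135.45 = £767.55.
Claim 3 (£622): deductible met; 15% of £622 = £93.30. Patient owes £93.30 (running OOP £3,143.15). Insurer: £622 − £93.30 = £528.70.

£528.70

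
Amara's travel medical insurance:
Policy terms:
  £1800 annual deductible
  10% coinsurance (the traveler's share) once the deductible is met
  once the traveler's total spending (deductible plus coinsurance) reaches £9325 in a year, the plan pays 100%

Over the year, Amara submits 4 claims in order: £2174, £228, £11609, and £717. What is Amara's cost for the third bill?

Claim 1 — £2174: £1800 to deductible, leaving £374; traveler's 10% is £37.40. Traveler pays £1837.40; OOP now £1837.40.
Claim 2 — £228: deductible met; 10% of £228 = £22.80. Traveler owes £22.80 (running OOP £1860.20).
Claim 3 — £11609: deductible met; 10% of £11609 = £1160.90. Cost to traveler: £1160.90. OOP to date £3021.10.

£1160.90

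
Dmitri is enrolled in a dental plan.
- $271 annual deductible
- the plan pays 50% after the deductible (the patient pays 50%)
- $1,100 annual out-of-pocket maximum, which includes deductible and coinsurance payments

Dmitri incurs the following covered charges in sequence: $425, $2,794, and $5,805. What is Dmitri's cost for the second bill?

Claim 1 ($425): $271 finishes the deductible; $154 goes to coinsurance; patient's 50% is $77. Patient pays $348; OOP now $348.
Claim 2 ($2,794): 50% coinsurance on $2,794 = $1,397. That would push OOP to $1,745, over the $1,100 cap, so patient pays $1,100 − $348 = $752.

$752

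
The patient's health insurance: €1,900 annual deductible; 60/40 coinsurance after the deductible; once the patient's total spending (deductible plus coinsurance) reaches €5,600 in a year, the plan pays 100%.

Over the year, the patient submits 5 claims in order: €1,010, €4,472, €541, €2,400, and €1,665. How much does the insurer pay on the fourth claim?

#1 (€1,010): entire amount goes to the deductible. Cost to patient: €1,010. OOP to date €1,010. Insurer: €1,010 − €1,010 = €0.
#2 (€4,472): deductible takes €890, €3,582 remains; coinsurance €3,582 × 40% = €1,432.80. Patient pays €2,322.80; OOP now €3,332.80. Plan pays €4,472 − €2,322.80 = €2,149.20.
#3 (€541): deductible met; 40% of €541 = €216.40. Patient pays €216.40; OOP now €3,549.20. Plan pays €541 − €216.40 = €324.60.
#4 (€2,400): 40% coinsurance on €2,400 = €960. Patient owes €960 (running OOP €4,509.20). Insurer: €2,400 − €960 = €1,440.

€1,440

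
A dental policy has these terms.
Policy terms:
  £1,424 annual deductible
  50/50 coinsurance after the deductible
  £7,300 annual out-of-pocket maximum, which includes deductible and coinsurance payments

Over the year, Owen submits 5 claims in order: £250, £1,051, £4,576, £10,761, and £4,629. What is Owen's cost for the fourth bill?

£3,649.50

#1 (£250): all of it applies to the deductible. Patient owes £250 (running OOP £250).
#2 (£1,051): entire amount goes to the deductible. Patient owes £1,051 (running OOP £1,301).
#3 (£4,576): £123 to deductible, leaving £4,453; patient's 50% is £2,226.50. Patient owes £2,349.50 (running OOP £3,650.50).
#4 (£10,761): 50% coinsurance on £10,761 = £5,380.50. That would push OOP to £9,031, over the £7,300 cap, so patient pays £7,300 − £3,650.50 = £3,649.50.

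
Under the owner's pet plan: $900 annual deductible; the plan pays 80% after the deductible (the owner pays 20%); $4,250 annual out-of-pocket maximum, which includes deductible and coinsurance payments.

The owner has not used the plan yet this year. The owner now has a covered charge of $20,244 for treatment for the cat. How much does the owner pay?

$4,250

The full $900 deductible is still open; $900 of this bill applies to it.
After the $900 deductible portion, $20,244 − $900 = $19,344 is subject to coinsurance.
Owner's 20% share of $19,344 is $3,868.80.
That puts the owner's cost at $900 + $3,868.80 = $4,768.80 before any cap.
Adding $4,768.80 to the $0 already spent would give $4,768.80, which exceeds the $4,250 cap; the owner pays just $4,250 − $0 = $4,250.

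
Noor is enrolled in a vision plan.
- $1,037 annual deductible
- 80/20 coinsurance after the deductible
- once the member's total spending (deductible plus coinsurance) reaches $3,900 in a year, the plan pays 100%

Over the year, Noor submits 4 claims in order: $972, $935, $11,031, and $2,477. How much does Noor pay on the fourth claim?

Bill 1, $972: all of it applies to the deductible. Member pays $972; OOP now $972.
Bill 2, $935: deductible takes $65, $870 remains; member's 20% is $174. Member owes $239 (running OOP $1,211).
Bill 3, $11,031: deductible met; 20% of $11,031 = $2,206.20. Member pays $2,206.20; OOP now $3,417.20.
Bill 4, $2,477: 20% coinsurance on $2,477 = $495.40. That would push OOP to $3,912.60, over the $3,900 cap, so member pays $3,900 − $3,417.20 = $482.80.

$482.80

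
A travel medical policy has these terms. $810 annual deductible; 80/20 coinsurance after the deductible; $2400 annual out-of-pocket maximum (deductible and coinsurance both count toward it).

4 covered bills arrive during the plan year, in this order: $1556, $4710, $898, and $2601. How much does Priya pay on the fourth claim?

Bill 1, $1556: $810 to deductible, leaving $746; coinsurance $746 × 20% = $149.20. Traveler owes $959.20 (running OOP $959.20).
Bill 2, $4710: deductible met; 20% of $4710 = $942. Cost to traveler: $942. OOP to date $1901.20.
Bill 3, $898: 20% coinsurance on $898 = $179.60. Traveler pays $179.60; OOP now $2080.80.
Bill 4, $2601: deductible met; 20% of $2601 = $520.20. That would push OOP to $2601, over the $2400 cap, so traveler pays $2400 − $2080.80 = $319.20.

$319.20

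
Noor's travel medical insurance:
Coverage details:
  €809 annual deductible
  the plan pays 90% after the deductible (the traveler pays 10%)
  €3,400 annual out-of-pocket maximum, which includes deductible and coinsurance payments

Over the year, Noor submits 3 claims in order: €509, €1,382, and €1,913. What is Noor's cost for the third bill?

Bill 1, €509: entire amount goes to the deductible. Cost to traveler: €509. OOP to date €509.
Bill 2, €1,382: €300 finishes the deductible; €1,082 goes to coinsurance; coinsurance €1,082 × 10% = €108.20. Cost to traveler: €408.20. OOP to date €917.20.
Bill 3, €1,913: deductible already satisfied, so traveler's share is 10% × €1,913 = €191.30. Cost to traveler: €191.30. OOP to date €1,108.50.

€191.30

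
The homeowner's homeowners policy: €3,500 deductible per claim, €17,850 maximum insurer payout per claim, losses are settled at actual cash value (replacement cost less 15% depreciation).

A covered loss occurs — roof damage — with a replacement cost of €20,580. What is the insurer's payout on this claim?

At 15% depreciation, ACV = €20,580 − €3,087 = €17,493.
Subtract the deductible: €17,493 − €3,500 = €13,993.
That's under the €17,850 cap, so the insurer reimburses the full €13,993.

€13,993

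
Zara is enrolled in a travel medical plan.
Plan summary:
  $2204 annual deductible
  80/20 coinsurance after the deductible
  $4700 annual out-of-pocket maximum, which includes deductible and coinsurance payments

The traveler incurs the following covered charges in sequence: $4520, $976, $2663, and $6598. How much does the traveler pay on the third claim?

$532.60

Bill 1, $4520: $2204 finishes the deductible; $2316 goes to coinsurance; traveler's 20% is $463.20. Cost to traveler: $2667.20. OOP to date $2667.20.
Bill 2, $976: deductible met; 20% of $976 = $195.20. Traveler pays $195.20; OOP now $2862.40.
Bill 3, $2663: 20% coinsurance on $2663 = $532.60. Traveler pays $532.60; OOP now $3395.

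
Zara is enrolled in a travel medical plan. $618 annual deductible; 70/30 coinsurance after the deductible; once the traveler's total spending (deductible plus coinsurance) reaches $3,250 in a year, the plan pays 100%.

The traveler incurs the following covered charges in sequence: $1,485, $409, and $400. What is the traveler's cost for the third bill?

$120

Claim 1 — $1,485: deductible takes $618, $867 remains; 30% of $867 = $260.10. Traveler pays $878.10; OOP now $878.10.
Claim 2 — $409: 30% coinsurance on $409 = $122.70. Traveler pays $122.70; OOP now $1,000.80.
Claim 3 — $400: deductible already satisfied, so traveler's share is 30% × $400 = $120. Cost to traveler: $120. OOP to date $1,120.80.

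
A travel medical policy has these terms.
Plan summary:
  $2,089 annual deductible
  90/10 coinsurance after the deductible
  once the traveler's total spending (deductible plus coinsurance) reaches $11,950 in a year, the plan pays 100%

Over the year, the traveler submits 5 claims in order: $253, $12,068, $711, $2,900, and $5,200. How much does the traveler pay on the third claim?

$71.10

Claim 1 ($253): all of it applies to the deductible. Traveler pays $253; OOP now $253.
Claim 2 ($12,068): $1,836 to deductible, leaving $10,232; traveler's 10% is $1,023.20. Traveler pays $2,859.20; OOP now $3,112.20.
Claim 3 ($711): deductible already satisfied, so traveler's share is 10% × $711 = $71.10. Traveler owes $71.10 (running OOP $3,183.30).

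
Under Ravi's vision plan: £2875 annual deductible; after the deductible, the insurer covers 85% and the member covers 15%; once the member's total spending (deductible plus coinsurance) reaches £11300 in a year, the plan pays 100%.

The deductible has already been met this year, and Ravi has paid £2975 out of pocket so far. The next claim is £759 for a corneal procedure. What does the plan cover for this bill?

£645.15

With the deductible met, the entire £759 is subject to coinsurance.
Coinsurance: £759 × 15% = £113.85.
Year-to-date out-of-pocket becomes £2975 + £113.85 = £3088.85, still under the £11300 maximum, so no cap applies.
The plan picks up £759 − £113.85 = £645.15.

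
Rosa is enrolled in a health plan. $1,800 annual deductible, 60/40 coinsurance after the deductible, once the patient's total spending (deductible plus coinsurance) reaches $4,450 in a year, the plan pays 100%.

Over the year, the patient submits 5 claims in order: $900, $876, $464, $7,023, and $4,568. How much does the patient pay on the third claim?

Claim 1 ($900): entire amount goes to the deductible. Patient owes $900 (running OOP $900).
Claim 2 ($876): fully absorbed by the deductible. Patient owes $876 (running OOP $1,776).
Claim 3 ($464): $24 to deductible, leaving $440; patient's 40% is $176. Patient pays $200; OOP now $1,976.

$200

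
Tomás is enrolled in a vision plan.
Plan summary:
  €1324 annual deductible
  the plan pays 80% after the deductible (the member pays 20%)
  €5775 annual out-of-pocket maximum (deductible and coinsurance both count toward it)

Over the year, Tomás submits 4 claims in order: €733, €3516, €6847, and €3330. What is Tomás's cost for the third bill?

Bill 1, €733: fully absorbed by the deductible. Member owes €733 (running OOP €733).
Bill 2, €3516: deductible takes €591, €2925 remains; coinsurance €2925 × 20% = €585. Member owes €1176 (running OOP €1909).
Bill 3, €6847: deductible met; 20% of €6847 = €1369.40. Member owes €1369.40 (running OOP €3278.40).

€1369.40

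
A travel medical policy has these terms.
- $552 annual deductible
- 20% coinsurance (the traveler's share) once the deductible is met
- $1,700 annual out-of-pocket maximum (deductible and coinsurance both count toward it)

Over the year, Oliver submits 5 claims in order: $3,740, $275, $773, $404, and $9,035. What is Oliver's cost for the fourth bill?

$80.80

Claim 1 — $3,740: $552 to deductible, leaving $3,188; 20% of $3,188 = $637.60. Cost to traveler: $1,189.60. OOP to date $1,189.60.
Claim 2 — $275: deductible met; 20% of $275 = $55. Traveler pays $55; OOP now $1,244.60.
Claim 3 — $773: deductible met; 20% of $773 = $154.60. Cost to traveler: $154.60. OOP to date $1,399.20.
Claim 4 — $404: deductible met; 20% of $404 = $80.80. Traveler pays $80.80; OOP now $1,480.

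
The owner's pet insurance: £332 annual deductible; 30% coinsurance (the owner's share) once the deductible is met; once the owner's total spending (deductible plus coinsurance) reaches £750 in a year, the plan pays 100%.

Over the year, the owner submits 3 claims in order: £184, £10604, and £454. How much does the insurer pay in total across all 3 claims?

£10492

Claim 1 — £184: fully absorbed by the deductible. Owner owes £184 (running OOP £184). Insurer: £184 − £184 = £0.
Claim 2 — £10604: deductible takes £148, £10456 remains; owner's 30% is £3136.80. Claim cost before the cap: £148 + £3136.80 = £3284.80. OOP would hit £3468.80 > £750, so the cap limits the owner to £750 − £184 = £566. Plan pays £10604 − £566 = £10038.
Claim 3 — £454: 30% coinsurance on £454 = £136.20. That would push OOP to £886.20, over the £750 cap, so owner pays £750 − £750 = £0. Insurer: £454 − £0 = £454.
Insurer total: £0 + £10038 + £454 = £10492.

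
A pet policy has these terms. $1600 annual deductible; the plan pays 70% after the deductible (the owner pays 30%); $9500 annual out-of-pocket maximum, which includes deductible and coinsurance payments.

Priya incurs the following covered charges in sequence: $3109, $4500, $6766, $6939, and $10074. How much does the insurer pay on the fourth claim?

$4857.30

Bill 1, $3109: deductible takes $1600, $1509 remains; owner's 30% is $452.70. Owner owes $2052.70 (running OOP $2052.70). Insurer: $3109 − $2052.70 = $1056.30.
Bill 2, $4500: deductible met; 30% of $4500 = $1350. Cost to owner: $1350. OOP to date $3402.70. Plan pays $4500 − $1350 = $3150.
Bill 3, $6766: deductible already satisfied, so owner's share is 30% × $6766 = $2029.80. Owner pays $2029.80; OOP now $5432.50. Insurer: $6766 − $2029.80 = $4736.20.
Bill 4, $6939: deductible already satisfied, so owner's share is 30% × $6939 = $2081.70. Cost to owner: $2081.70. OOP to date $7514.20. Plan pays $6939 − $2081.70 = $4857.30.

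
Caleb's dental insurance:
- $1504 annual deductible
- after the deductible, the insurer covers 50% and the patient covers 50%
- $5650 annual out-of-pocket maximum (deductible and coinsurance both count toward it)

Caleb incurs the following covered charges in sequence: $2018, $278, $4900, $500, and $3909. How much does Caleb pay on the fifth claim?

Claim 1 — $2018: $1504 finishes the deductible; $514 goes to coinsurance; patient's 50% is $257. Patient owes $1761 (running OOP $1761).
Claim 2 — $278: 50% coinsurance on $278 = $139. Patient pays $139; OOP now $1900.
Claim 3 — $4900: 50% coinsurance on $4900 = $2450. Patient pays $2450; OOP now $4350.
Claim 4 — $500: 50% coinsurance on $500 = $250. Patient pays $250; OOP now $4600.
Claim 5 — $3909: deductible met; 50% of $3909 = $1954.50. OOP would hit $6554.50 > $5650, so the cap limits the patient to $5650 − $4600 = $1050.

$1050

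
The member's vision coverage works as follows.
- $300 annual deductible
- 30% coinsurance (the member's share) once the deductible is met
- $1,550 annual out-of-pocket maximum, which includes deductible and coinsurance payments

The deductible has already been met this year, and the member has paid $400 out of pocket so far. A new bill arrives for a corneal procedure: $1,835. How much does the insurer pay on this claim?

With the deductible met, the entire $1,835 is subject to coinsurance.
Member's 30% share of $1,835 is $550.50.
Year-to-date out-of-pocket becomes $400 + $550.50 = $950.50, still under the $1,550 maximum, so no cap applies.
Insurer pays the balance: $1,835 − $550.50 = $1,284.50.

$1,284.50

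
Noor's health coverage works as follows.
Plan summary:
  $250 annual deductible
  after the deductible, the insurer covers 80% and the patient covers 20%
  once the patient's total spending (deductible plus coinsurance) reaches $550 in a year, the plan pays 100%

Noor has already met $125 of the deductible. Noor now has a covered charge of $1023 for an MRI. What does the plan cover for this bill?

$718.40

$125 of the $250 deductible is already met, leaving $125.
After the $125 deductible portion, $1023 − $125 = $898 is subject to coinsurance.
Coinsurance: $898 × 20% = $179.60.
That puts the patient's cost at $125 + $179.60 = $304.60 before any cap.
Total out-of-pocket so far would be $125 + $304.60 = $429.60, below the $550 cap — no reduction.
The plan picks up $1023 − $304.60 = $718.40.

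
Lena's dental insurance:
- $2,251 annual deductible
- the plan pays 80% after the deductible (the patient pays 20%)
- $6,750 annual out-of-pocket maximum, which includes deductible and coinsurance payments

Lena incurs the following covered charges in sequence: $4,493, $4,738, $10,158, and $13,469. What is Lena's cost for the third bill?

Claim 1 — $4,493: deductible takes $2,251, $2,242 remains; patient's 20% is $448.40. Patient owes $2,699.40 (running OOP $2,699.40).
Claim 2 — $4,738: 20% coinsurance on $4,738 = $947.60. Patient owes $947.60 (running OOP $3,647).
Claim 3 — $10,158: 20% coinsurance on $10,158 = $2,031.60. Patient owes $2,031.60 (running OOP $5,678.60).

$2,031.60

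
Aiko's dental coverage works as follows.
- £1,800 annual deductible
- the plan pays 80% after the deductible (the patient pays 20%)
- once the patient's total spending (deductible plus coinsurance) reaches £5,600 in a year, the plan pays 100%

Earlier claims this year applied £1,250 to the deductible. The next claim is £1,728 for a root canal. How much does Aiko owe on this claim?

£785.60

£1,250 of the £1,800 deductible is already met, leaving £550.
The remaining £1,178 (= £1,728 − £550) moves to coinsurance.
20% of £1,178 = £235.60 falls to the patient.
So the patient owes £550 + £235.60 = £785.60 before any cap.
Total out-of-pocket so far would be £1,250 + £785.60 = £2,035.60, below the £5,600 cap — no reduction.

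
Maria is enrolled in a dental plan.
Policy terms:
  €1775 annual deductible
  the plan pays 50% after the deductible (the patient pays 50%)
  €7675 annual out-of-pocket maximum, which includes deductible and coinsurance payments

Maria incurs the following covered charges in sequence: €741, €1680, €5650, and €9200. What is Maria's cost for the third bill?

€2825

Claim 1 (€741): fully absorbed by the deductible. Cost to patient: €741. OOP to date €741.
Claim 2 (€1680): €1034 to deductible, leaving €646; 50% of €646 = €323. Cost to patient: €1357. OOP to date €2098.
Claim 3 (€5650): 50% coinsurance on €5650 = €2825. Patient owes €2825 (running OOP €4923).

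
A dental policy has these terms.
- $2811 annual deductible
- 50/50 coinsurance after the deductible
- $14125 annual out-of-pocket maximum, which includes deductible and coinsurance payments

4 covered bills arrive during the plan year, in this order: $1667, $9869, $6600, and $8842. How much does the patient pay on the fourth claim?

Bill 1, $1667: all of it applies to the deductible. Cost to patient: $1667. OOP to date $1667.
Bill 2, $9869: $1144 to deductible, leaving $8725; coinsurance $8725 × 50% = $4362.50. Patient pays $5506.50; OOP now $7173.50.
Bill 3, $6600: deductible met; 50% of $6600 = $3300. Cost to patient: $3300. OOP to date $10473.50.
Bill 4, $8842: 50% coinsurance on $8842 = $4421. Adding that to $10473.50 gives $14894.50, past the $14125 cap; patient pays only $14125 − $10473.50 = $3651.50.

$3651.50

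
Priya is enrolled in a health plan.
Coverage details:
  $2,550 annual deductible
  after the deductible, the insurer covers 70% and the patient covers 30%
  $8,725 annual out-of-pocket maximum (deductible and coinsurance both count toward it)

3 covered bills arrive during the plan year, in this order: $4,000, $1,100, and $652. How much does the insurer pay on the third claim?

Claim 1 — $4,000: deductible takes $2,550, $1,450 remains; coinsurance $1,450 × 30% = $435. Patient pays $2,985; OOP now $2,985. Insurer: $4,000 − $2,985 = $1,015.
Claim 2 — $1,100: deductible already satisfied, so patient's share is 30% × $1,100 = $330. Patient owes $330 (running OOP $3,315). Insurer: $1,100 − $330 = $770.
Claim 3 — $652: deductible met; 30% of $652 = $195.60. Cost to patient: $195.60. OOP to date $3,510.60. Plan pays $652 − $195.60 = $456.40.

$456.40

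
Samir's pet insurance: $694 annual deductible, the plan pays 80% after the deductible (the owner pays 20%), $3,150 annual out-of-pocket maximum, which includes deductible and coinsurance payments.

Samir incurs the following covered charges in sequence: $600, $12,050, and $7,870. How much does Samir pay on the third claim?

$64.80

Claim 1 ($600): fully absorbed by the deductible. Owner owes $600 (running OOP $600).
Claim 2 ($12,050): deductible takes $94, $11,956 remains; owner's 20% is $2,391.20. Owner owes $2,485.20 (running OOP $3,085.20).
Claim 3 ($7,870): deductible already satisfied, so owner's share is 20% × $7,870 = $1,574. That would push OOP to $4,659.20, over the $3,150 cap, so owner pays $3,150 − $3,085.20 = $64.80.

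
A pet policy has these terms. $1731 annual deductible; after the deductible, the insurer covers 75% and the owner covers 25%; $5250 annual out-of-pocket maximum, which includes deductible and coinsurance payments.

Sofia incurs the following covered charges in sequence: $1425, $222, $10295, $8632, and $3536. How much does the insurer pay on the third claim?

$7658.25

#1 ($1425): fully absorbed by the deductible. Owner owes $1425 (running OOP $1425). Plan pays $1425 − $1425 = $0.
#2 ($222): all of it applies to the deductible. Cost to owner: $222. OOP to date $1647. Insurer: $222 − $222 = $0.
#3 ($10295): $84 finishes the deductible; $10211 goes to coinsurance; coinsurance $10211 × 25% = $2552.75. Owner owes $2636.75 (running OOP $4283.75). Insurer: $10295 − $2636.75 = $7658.25.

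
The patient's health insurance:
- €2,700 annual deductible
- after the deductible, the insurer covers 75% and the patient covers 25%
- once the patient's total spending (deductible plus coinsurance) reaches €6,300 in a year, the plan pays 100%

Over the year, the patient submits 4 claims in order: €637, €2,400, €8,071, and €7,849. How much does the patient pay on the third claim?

#1 (€637): entire amount goes to the deductible. Patient owes €637 (running OOP €637).
#2 (€2,400): €2,063 to deductible, leaving €337; 25% of €337 = €84.25. Cost to patient: €2,147.25. OOP to date €2,784.25.
#3 (€8,071): 25% coinsurance on €8,071 = €2,017.75. Patient pays €2,017.75; OOP now €4,802.

€2,017.75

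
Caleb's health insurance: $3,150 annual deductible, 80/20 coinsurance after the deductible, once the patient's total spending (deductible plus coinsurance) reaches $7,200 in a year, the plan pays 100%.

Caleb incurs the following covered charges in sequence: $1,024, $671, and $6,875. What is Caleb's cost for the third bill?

$2,539

Claim 1 ($1,024): fully absorbed by the deductible. Patient pays $1,024; OOP now $1,024.
Claim 2 ($671): fully absorbed by the deductible. Patient pays $671; OOP now $1,695.
Claim 3 ($6,875): deductible takes $1,455, $5,420 remains; 20% of $5,420 = $1,084. Patient pays $2,539; OOP now $4,234.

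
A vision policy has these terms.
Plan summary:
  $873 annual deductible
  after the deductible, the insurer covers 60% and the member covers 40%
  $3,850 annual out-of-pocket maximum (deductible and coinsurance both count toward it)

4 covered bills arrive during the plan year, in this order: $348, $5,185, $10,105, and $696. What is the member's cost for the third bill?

Claim 1 ($348): all of it applies to the deductible. Member pays $348; OOP now $348.
Claim 2 ($5,185): $525 to deductible, leaving $4,660; 40% of $4,660 = $1,864. Member owes $2,389 (running OOP $2,737).
Claim 3 ($10,105): 40% coinsurance on $10,105 = $4,042. That would push OOP to $6,779, over the $3,850 cap, so member pays $3,850 − $2,737 = $1,113.

$1,113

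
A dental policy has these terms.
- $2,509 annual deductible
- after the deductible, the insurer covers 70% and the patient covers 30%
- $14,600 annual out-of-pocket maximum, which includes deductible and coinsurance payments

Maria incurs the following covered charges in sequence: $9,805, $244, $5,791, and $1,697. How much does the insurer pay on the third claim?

Claim 1 ($9,805): $2,509 to deductible, leaving $7,296; coinsurance $7,296 × 30% = $2,188.80. Patient owes $4,697.80 (running OOP $4,697.80). Insurer: $9,805 − $4,697.80 = $5,107.20.
Claim 2 ($244): 30% coinsurance on $244 = $73.20. Cost to patient: $73.20. OOP to date $4,771. Plan pays $244 − $73.20 = $170.80.
Claim 3 ($5,791): 30% coinsurance on $5,791 = $1,737.30. Cost to patient: $1,737.30. OOP to date $6,508.30. Plan pays $5,791 − $1,737.30 = $4,053.70.

$4,053.70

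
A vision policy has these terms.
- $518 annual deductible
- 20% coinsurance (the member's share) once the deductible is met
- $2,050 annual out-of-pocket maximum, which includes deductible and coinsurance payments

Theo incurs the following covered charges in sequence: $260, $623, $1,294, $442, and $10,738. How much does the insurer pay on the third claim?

$1,035.20

#1 ($260): fully absorbed by the deductible. Cost to member: $260. OOP to date $260. Insurer: $260 − $260 = $0.
#2 ($623): $258 to deductible, leaving $365; member's 20% is $73. Member owes $331 (running OOP $591). Plan pays $623 − $331 = $292.
#3 ($1,294): deductible already satisfied, so member's share is 20% × $1,294 = $258.80. Cost to member: $258.80. OOP to date $849.80. Plan pays $1,294 − $258.80 = $1,035.20.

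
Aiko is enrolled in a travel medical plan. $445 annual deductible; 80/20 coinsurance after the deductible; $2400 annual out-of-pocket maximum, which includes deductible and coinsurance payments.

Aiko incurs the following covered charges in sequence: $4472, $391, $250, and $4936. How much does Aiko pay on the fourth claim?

Claim 1 — $4472: deductible takes $445, $4027 remains; 20% of $4027 = $805.40. Traveler pays $1250.40; OOP now $1250.40.
Claim 2 — $391: deductible already satisfied, so traveler's share is 20% × $391 = $78.20. Traveler pays $78.20; OOP now $1328.60.
Claim 3 — $250: deductible met; 20% of $250 = $50. Traveler pays $50; OOP now $1378.60.
Claim 4 — $4936: deductible met; 20% of $4936 = $987.20. Traveler owes $987.20 (running OOP $2365.80).

$987.20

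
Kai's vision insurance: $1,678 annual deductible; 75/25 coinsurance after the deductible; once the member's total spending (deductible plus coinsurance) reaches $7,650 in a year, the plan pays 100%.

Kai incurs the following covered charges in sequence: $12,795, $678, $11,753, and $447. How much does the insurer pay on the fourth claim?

$362

#1 ($12,795): $1,678 finishes the deductible; $11,117 goes to coinsurance; coinsurance $11,117 × 25% = $2,779.25. Member owes $4,457.25 (running OOP $4,457.25). Plan pays $12,795 − $4,457.25 = $8,337.75.
#2 ($678): deductible already satisfied, so member's share is 25% × $678 = $169.50. Member pays $169.50; OOP now $4,626.75. Insurer: $678 − $169.50 = $508.50.
#3 ($11,753): 25% coinsurance on $11,753 = $2,938.25. Cost to member: $2,938.25. OOP to date $7,565. Plan pays $11,753 − $2,938.25 = $8,814.75.
#4 ($447): deductible met; 25% of $447 = $111.75. OOP would hit $7,676.75 > $7,650, so the cap limits the member to $7,650 − $7,565 = $85. Plan pays $447 − $85 = $362.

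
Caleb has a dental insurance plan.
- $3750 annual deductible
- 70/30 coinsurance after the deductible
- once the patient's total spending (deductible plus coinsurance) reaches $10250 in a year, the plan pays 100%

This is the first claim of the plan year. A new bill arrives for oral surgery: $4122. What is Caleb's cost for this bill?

Nothing has been paid toward the $3750 deductible, so the first $3750 of this charge is applied there.
That leaves $4122 − $3750 = $372 for coinsurance.
Patient's 30% share of $372 is $111.60.
Patient responsibility before any cap: $3750 + $111.60 = $3861.60.
Total out-of-pocket so far would be $0 + $3861.60 = $3861.60, below the $10250 cap — no reduction.

$3861.60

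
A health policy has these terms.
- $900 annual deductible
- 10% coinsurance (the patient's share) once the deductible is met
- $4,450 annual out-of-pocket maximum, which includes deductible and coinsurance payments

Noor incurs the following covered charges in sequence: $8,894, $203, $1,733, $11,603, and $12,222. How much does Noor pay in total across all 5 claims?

Bill 1, $8,894: $900 to deductible, leaving $7,994; 10% of $7,994 = $799.40. Patient owes $1,699.40 (running OOP $1,699.40).
Bill 2, $203: deductible already satisfied, so patient's share is 10% × $203 = $20.30. Patient pays $20.30; OOP now $1,719.70.
Bill 3, $1,733: 10% coinsurance on $1,733 = $173.30. Cost to patient: $173.30. OOP to date $1,893.
Bill 4, $11,603: deductible met; 10% of $11,603 = $1,160.30. Patient owes $1,160.30 (running OOP $3,053.30).
Bill 5, $12,222: deductible already satisfied, so patient's share is 10% × $12,222 = $1,222.20. Cost to patient: $1,222.20. OOP to date $4,275.50.
Summing the patient's payments: $1,699.40 + $20.30 + $173.30 + $1,160.30 + $1,222.20 = $4,275.50.

$4,275.50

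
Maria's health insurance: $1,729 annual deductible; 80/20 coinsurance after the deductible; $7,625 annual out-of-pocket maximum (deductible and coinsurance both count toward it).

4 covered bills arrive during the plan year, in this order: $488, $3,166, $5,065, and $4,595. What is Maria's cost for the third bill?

$1,013

Claim 1 ($488): all of it applies to the deductible. Patient pays $488; OOP now $488.
Claim 2 ($3,166): $1,241 to deductible, leaving $1,925; patient's 20% is $385. Patient pays $1,626; OOP now $2,114.
Claim 3 ($5,065): deductible met; 20% of $5,065 = $1,013. Cost to patient: $1,013. OOP to date $3,127.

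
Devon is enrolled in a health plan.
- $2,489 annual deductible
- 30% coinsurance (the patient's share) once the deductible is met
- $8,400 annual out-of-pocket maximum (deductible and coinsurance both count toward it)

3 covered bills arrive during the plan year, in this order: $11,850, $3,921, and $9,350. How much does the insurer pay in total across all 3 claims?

Bill 1, $11,850: deductible takes $2,489, $9,361 remains; patient's 30% is $2,808.30. Cost to patient: $5,297.30. OOP to date $5,297.30. Insurer: $11,850 − $5,297.30 = $6,552.70.
Bill 2, $3,921: 30% coinsurance on $3,921 = $1,176.30. Cost to patient: $1,176.30. OOP to date $6,473.60. Plan pays $3,921 − $1,176.30 = $2,744.70.
Bill 3, $9,350: deductible met; 30% of $9,350 = $2,805. OOP would hit $9,278.60 > $8,400, so the cap limits the patient to $8,400 − $6,473.60 = $1,926.40. Plan pays $9,350 − $1,926.40 = $7,423.60.
Insurer total = bills − patient's total = $25,121 − $8,400 = $16,721.

$16,721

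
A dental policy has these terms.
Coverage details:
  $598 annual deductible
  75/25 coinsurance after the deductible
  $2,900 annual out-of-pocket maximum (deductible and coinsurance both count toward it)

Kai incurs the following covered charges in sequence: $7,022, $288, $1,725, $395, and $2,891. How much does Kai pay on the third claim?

$431.25

Claim 1 — $7,022: deductible takes $598, $6,424 remains; 25% of $6,424 = $1,606. Patient owes $2,204 (running OOP $2,204).
Claim 2 — $288: deductible already satisfied, so patient's share is 25% × $288 = $72. Patient pays $72; OOP now $2,276.
Claim 3 — $1,725: deductible already satisfied, so patient's share is 25% × $1,725 = $431.25. Patient pays $431.25; OOP now $2,707.25.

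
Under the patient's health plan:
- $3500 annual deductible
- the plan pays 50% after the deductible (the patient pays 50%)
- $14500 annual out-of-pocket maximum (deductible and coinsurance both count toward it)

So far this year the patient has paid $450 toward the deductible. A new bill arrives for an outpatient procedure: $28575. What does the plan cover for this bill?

$450 of the $3500 deductible is already met, leaving $3050.
The remaining $25525 (= $28575 − $3050) moves to coinsurance.
Patient's 50% share of $25525 is $12762.50.
Patient responsibility before any cap: $3050 + $12762.50 = $15812.50.
Adding $15812.50 to the $450 already spent would give $16262.50, which exceeds the $14500 cap; the patient pays just $14500 − $450 = $14050.
The plan picks up $28575 − $14050 = $14525.

$14525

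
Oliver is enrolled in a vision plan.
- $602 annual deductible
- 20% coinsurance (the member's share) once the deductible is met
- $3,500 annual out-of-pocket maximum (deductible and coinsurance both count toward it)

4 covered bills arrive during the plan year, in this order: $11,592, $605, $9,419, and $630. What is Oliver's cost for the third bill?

Bill 1, $11,592: $602 to deductible, leaving $10,990; 20% of $10,990 = $2,198. Cost to member: $2,800. OOP to date $2,800.
Bill 2, $605: deductible already satisfied, so member's share is 20% × $605 = $121. Cost to member: $121. OOP to date $2,921.
Bill 3, $9,419: deductible already satisfied, so member's share is 20% × $9,419 = $1,883.80. That would push OOP to $4,804.80, over the $3,500 cap, so member pays $3,500 − $2,921 = $579.

$579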